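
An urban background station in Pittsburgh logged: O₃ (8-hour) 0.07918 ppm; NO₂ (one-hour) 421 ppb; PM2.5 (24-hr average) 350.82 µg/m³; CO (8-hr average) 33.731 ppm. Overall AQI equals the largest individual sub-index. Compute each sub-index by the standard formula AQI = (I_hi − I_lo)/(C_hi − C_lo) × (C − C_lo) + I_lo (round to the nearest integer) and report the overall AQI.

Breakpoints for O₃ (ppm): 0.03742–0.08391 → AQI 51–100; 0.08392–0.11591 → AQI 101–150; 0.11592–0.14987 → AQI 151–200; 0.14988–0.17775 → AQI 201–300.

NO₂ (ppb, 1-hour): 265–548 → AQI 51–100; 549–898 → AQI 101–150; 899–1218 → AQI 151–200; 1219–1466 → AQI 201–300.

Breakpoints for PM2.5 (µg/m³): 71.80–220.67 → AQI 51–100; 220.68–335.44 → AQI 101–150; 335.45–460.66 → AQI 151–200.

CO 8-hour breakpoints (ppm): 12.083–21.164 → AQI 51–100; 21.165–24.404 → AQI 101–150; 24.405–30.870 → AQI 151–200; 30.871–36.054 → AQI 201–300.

256

O₃ 0.07918: bracket 0.03742–0.08391 → index 51–100; slope 49/0.04649, offset 0.04176.
AQI = 51 + 49/0.04649·0.04176 ≈ 95.01 ⇒ 95.
NO₂: 421 lies in 265–548, so I_lo=51, I_hi=100, C_lo=265, C_hi=548.
(100−51)/(548−265) × (421−265) + 51 = 49/283 × 156 + 51 ≈ 78.01 → 78.
PM2.5: 350.82 lies in 335.45–460.66, so I_lo=151, I_hi=200, C_lo=335.45, C_hi=460.66.
(200−151)/(460.66−335.45) × (350.82−335.45) + 151 = 49/125.21 × 15.37 + 151 ≈ 157.01 → 157.
CO: 33.731 ∈ [30.871, 36.054] ↔ index [201, 300].
201 + (33.731−30.871)·(300−201)/(36.054−30.871) = 201 + 2.860·99/5.183 ≈ 255.63, so AQI = 256.
Sub-indices: O₃→95, NO₂→78, PM2.5→157, CO→256. Overall AQI = max = 256; dominant pollutant is CO.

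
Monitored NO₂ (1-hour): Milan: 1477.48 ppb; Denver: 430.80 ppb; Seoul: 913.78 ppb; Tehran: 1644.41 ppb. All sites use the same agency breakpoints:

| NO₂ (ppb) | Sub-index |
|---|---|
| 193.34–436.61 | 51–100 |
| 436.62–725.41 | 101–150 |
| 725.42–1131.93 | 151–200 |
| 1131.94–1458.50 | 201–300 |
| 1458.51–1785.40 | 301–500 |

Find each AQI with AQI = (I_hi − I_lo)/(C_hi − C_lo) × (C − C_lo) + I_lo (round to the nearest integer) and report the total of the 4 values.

1000

Milan: row 1458.51–1785.40 (AQI 301–500). (500−301)·(1477.48−1458.51)/(1785.40−1458.51) + 301 = 199·18.97/326.89 + 301 ≈ 312.55 → 313.
Denver: 430.80 lies in 193.34–436.61, so I_lo=51, I_hi=100, C_lo=193.34, C_hi=436.61.
(100−51)/(436.61−193.34) × (430.80−193.34) + 51 = 49/243.27 × 237.46 + 51 ≈ 98.83 → 99.
Seoul: row 725.42–1131.93 (AQI 151–200). (200−151)·(913.78−725.42)/(1131.93−725.42) + 151 = 49·188.36/406.51 + 151 ≈ 173.70 → 174.
Tehran: 1644.41 ∈ [1458.51, 1785.40] ↔ index [301, 500].
301 + (1644.41−1458.51)·(500−301)/(1785.40−1458.51) = 301 + 185.90·199/326.89 ≈ 414.17, so AQI = 414.
AQIs: Milan=313, Denver=99, Seoul=174, Tehran=414. Sum = 313 + 99 + 174 + 414 = 1000.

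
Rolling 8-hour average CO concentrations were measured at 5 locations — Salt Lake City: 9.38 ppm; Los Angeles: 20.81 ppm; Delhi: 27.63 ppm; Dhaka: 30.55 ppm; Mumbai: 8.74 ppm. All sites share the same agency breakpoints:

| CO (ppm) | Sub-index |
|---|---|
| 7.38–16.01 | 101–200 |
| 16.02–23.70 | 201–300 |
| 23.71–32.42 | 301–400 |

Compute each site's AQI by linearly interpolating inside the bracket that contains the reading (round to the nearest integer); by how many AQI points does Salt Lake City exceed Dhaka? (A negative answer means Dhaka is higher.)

-255

Salt Lake City: row 7.38–16.01 (AQI 101–200). (200−101)·(9.38−7.38)/(16.01−7.38) + 101 = 99·2.00/8.63 + 101 ≈ 123.94 → 124.
Los Angeles 20.81: bracket 16.02–23.70 → index 201–300; slope 99/7.68, offset 4.79.
AQI = 201 + 99/7.68·4.79 ≈ 262.75 ⇒ 263.
Delhi: 27.63 ∈ [23.71, 32.42] ↔ index [301, 400].
301 + (27.63−23.71)·(400−301)/(32.42−23.71) = 301 + 3.92·99/8.71 ≈ 345.56, so AQI = 346.
Dhaka: 30.55 ∈ [23.71, 32.42] ↔ index [301, 400].
301 + (30.55−23.71)·(400−301)/(32.42−23.71) = 301 + 6.84·99/8.71 ≈ 378.75, so AQI = 379.
Mumbai 8.74: bracket 7.38–16.01 → index 101–200; slope 99/8.63, offset 1.36.
AQI = 101 + 99/8.63·1.36 ≈ 116.60 ⇒ 117.
AQIs: Salt Lake City=124, Los Angeles=263, Delhi=346, Dhaka=379, Mumbai=117. Salt Lake City (124) − Dhaka (379) = -255.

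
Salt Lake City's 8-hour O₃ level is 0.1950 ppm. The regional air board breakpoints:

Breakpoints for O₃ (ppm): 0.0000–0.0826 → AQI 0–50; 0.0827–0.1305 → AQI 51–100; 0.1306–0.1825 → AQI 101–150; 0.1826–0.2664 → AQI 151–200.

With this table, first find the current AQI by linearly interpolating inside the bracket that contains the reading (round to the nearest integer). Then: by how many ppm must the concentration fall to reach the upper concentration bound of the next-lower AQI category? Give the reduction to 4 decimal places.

0.0125

O₃ 0.1950: bracket 0.1826–0.2664 → index 151–200; slope 49/0.0838, offset 0.0124.
AQI = 151 + 49/0.0838·0.0124 ≈ 158.25 ⇒ 158.
Current AQI 158 is in the Unhealthy range (151–200). The next-lower category tops out at AQI 150, whose upper concentration bound is 0.1825 ppm.
Reduction needed = 0.1950 − 0.1825 = 0.0125 ppm.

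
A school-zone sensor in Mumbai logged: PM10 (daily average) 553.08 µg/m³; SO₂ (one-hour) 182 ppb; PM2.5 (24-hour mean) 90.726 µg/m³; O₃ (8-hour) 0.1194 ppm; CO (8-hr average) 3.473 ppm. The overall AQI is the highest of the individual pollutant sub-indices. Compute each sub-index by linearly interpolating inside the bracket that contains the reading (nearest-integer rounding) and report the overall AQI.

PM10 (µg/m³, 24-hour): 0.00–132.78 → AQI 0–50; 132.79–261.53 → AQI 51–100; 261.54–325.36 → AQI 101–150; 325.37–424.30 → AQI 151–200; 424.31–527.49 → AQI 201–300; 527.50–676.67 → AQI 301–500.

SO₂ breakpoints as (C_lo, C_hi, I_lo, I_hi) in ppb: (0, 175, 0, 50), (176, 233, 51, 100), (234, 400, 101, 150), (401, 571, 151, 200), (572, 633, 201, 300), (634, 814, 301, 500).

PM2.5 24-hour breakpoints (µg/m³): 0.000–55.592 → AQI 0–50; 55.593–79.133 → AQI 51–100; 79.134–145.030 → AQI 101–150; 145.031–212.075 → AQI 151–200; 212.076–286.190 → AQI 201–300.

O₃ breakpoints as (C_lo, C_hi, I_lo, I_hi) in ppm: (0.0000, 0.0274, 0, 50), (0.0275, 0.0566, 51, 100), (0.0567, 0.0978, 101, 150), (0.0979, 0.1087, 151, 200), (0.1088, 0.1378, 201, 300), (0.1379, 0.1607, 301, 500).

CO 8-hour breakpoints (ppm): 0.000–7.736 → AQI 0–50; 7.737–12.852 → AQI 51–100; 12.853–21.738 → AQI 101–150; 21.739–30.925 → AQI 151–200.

PM10: 553.08 lies in 527.50–676.67, so I_lo=301, I_hi=500, C_lo=527.50, C_hi=676.67.
(500−301)/(676.67−527.50) × (553.08−527.50) + 301 = 199/149.17 × 25.58 + 301 ≈ 335.12 → 335.
SO₂ 182: bracket 176–233 → index 51–100; slope 49/57, offset 6.
AQI = 51 + 49/57·6 ≈ 56.16 ⇒ 56.
PM2.5 90.726: bracket 79.134–145.030 → index 101–150; slope 49/65.896, offset 11.592.
AQI = 101 + 49/65.896·11.592 ≈ 109.62 ⇒ 110.
O₃: 0.1194 lies in 0.1088–0.1378, so I_lo=201, I_hi=300, C_lo=0.1088, C_hi=0.1378.
(300−201)/(0.1378−0.1088) × (0.1194−0.1088) + 201 = 99/0.0290 × 0.0106 + 201 ≈ 237.19 → 237.
CO: 3.473 ∈ [0.000, 7.736] ↔ index [0, 50].
0 + (3.473−0.000)·(50−0)/(7.736−0.000) = 0 + 3.473·50/7.736 ≈ 22.45, so AQI = 22.
Sub-indices: PM10→335, SO₂→56, PM2.5→110, O₃→237, CO→22. Overall AQI = max = 335; dominant pollutant is PM10.

335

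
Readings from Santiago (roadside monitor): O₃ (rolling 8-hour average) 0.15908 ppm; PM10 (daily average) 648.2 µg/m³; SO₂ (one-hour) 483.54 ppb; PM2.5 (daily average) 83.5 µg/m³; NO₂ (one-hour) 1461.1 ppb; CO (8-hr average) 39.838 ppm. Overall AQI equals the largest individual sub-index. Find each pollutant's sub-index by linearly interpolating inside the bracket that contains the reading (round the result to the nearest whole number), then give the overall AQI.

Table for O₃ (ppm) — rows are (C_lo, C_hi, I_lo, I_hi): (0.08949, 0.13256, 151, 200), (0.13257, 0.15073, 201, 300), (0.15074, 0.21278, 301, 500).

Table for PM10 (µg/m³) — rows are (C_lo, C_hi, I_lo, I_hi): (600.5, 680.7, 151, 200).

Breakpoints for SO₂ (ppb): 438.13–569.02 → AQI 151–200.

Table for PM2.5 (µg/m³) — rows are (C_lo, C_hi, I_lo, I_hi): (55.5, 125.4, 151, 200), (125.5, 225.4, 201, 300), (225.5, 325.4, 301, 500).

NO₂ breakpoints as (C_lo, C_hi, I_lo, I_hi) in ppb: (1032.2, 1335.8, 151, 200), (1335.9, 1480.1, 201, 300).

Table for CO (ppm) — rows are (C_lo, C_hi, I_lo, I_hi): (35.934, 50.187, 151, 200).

O₃: 0.15908 ∈ [0.15074, 0.21278] ↔ index [301, 500].
301 + (0.15908−0.15074)·(500−301)/(0.21278−0.15074) = 301 + 0.00834·199/0.06204 ≈ 327.75, so AQI = 328.
PM10: 648.2 lies in 600.5–680.7, so I_lo=151, I_hi=200, C_lo=600.5, C_hi=680.7.
(200−151)/(680.7−600.5) × (648.2−600.5) + 151 = 49/80.2 × 47.7 + 151 ≈ 180.14 → 180.
SO₂: 483.54 ∈ [438.13, 569.02] ↔ index [151, 200].
151 + (483.54−438.13)·(200−151)/(569.02−438.13) = 151 + 45.41·49/130.89 ≈ 168.00, so AQI = 168.
PM2.5: 83.5 lies in 55.5–125.4, so I_lo=151, I_hi=200, C_lo=55.5, C_hi=125.4.
(200−151)/(125.4−55.5) × (83.5−55.5) + 151 = 49/69.9 × 28.0 + 151 ≈ 170.63 → 171.
NO₂: row 1335.9–1480.1 (AQI 201–300). (300−201)·(1461.1−1335.9)/(1480.1−1335.9) + 201 = 99·125.2/144.2 + 201 ≈ 286.96 → 287.
CO: row 35.934–50.187 (AQI 151–200). (200−151)·(39.838−35.934)/(50.187−35.934) + 151 = 49·3.904/14.253 + 151 ≈ 164.42 → 164.
Sub-indices: O₃→328, PM10→180, SO₂→168, PM2.5→171, NO₂→287, CO→164. Overall AQI = max = 328; dominant pollutant is O₃.
AQI 328: Hazardous.

328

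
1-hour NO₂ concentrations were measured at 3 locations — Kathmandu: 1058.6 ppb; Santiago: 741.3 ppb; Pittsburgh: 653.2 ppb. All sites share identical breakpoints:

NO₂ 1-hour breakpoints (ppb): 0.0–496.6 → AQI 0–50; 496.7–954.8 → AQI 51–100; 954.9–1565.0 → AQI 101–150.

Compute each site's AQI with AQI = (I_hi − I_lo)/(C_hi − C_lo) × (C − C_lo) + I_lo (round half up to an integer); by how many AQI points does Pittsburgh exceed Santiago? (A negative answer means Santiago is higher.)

Kathmandu 1058.6: bracket 954.9–1565.0 → index 101–150; slope 49/610.1, offset 103.7.
AQI = 101 + 49/610.1·103.7 ≈ 109.33 ⇒ 109.
Santiago: 741.3 lies in 496.7–954.8, so I_lo=51, I_hi=100, C_lo=496.7, C_hi=954.8.
(100−51)/(954.8−496.7) × (741.3−496.7) + 51 = 49/458.1 × 244.6 + 51 ≈ 77.16 → 77.
Pittsburgh 653.2: bracket 496.7–954.8 → index 51–100; slope 49/458.1, offset 156.5.
AQI = 51 + 49/458.1·156.5 ≈ 67.74 ⇒ 68.
AQIs: Kathmandu=109, Santiago=77, Pittsburgh=68. Pittsburgh (68) − Santiago (77) = -9.

-9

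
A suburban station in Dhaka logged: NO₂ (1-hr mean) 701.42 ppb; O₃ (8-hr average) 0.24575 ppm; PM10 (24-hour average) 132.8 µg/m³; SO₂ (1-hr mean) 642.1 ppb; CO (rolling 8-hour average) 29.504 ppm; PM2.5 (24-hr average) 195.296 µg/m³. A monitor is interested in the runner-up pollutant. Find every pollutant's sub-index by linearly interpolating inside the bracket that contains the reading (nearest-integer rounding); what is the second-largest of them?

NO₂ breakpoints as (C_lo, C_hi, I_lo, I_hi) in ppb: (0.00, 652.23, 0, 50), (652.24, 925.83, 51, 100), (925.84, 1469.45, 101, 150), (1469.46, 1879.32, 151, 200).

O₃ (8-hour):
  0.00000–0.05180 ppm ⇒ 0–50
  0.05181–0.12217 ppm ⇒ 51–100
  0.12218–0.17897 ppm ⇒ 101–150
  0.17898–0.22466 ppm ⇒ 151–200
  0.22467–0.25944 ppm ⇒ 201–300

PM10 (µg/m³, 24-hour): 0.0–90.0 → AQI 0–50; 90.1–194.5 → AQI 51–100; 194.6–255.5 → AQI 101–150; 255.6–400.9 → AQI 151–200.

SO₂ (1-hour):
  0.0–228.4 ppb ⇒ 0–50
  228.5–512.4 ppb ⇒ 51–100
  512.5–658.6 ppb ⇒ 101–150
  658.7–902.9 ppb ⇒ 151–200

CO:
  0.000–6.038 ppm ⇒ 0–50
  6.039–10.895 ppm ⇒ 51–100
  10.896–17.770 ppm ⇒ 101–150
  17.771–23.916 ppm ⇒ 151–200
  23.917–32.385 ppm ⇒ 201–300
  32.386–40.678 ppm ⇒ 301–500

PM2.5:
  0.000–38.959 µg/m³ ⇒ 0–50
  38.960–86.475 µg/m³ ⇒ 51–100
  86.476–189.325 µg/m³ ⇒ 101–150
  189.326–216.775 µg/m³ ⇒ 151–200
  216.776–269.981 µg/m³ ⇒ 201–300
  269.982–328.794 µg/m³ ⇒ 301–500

261

NO₂: 701.42 lies in 652.24–925.83, so I_lo=51, I_hi=100, C_lo=652.24, C_hi=925.83.
(100−51)/(925.83−652.24) × (701.42−652.24) + 51 = 49/273.59 × 49.18 + 51 ≈ 59.81 → 60.
O₃ 0.24575: bracket 0.22467–0.25944 → index 201–300; slope 99/0.03477, offset 0.02108.
AQI = 201 + 99/0.03477·0.02108 ≈ 261.02 ⇒ 261.
PM10: row 90.1–194.5 (AQI 51–100). (100−51)·(132.8−90.1)/(194.5−90.1) + 51 = 49·42.7/104.4 + 51 ≈ 71.04 → 71.
SO₂: 642.1 lies in 512.5–658.6, so I_lo=101, I_hi=150, C_lo=512.5, C_hi=658.6.
(150−101)/(658.6−512.5) × (642.1−512.5) + 101 = 49/146.1 × 129.6 + 101 ≈ 144.47 → 144.
CO: 29.504 lies in 23.917–32.385, so I_lo=201, I_hi=300, C_lo=23.917, C_hi=32.385.
(300−201)/(32.385−23.917) × (29.504−23.917) + 201 = 99/8.468 × 5.587 + 201 ≈ 266.32 → 266.
PM2.5: 195.296 lies in 189.326–216.775, so I_lo=151, I_hi=200, C_lo=189.326, C_hi=216.775.
(200−151)/(216.775−189.326) × (195.296−189.326) + 151 = 49/27.449 × 5.970 + 151 ≈ 161.66 → 162.
Sub-indices: NO₂→60, O₃→261, PM10→71, SO₂→144, CO→266, PM2.5→162. Ranked high→low: 266, 261, 162, 144, 71, 60. Second-highest sub-index = 261.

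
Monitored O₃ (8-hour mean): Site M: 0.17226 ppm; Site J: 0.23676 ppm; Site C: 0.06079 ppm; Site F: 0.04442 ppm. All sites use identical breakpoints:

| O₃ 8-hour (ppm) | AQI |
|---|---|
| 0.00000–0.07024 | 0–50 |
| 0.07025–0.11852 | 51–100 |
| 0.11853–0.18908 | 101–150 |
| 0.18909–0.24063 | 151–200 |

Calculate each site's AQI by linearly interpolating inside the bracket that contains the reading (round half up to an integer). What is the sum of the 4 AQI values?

409

Site M: 0.17226 lies in 0.11853–0.18908, so I_lo=101, I_hi=150, C_lo=0.11853, C_hi=0.18908.
(150−101)/(0.18908−0.11853) × (0.17226−0.11853) + 101 = 49/0.07055 × 0.05373 + 101 ≈ 138.32 → 138.
Site J: row 0.18909–0.24063 (AQI 151–200). (200−151)·(0.23676−0.18909)/(0.24063−0.18909) + 151 = 49·0.04767/0.05154 + 151 ≈ 196.32 → 196.
Site C: 0.06079 ∈ [0.00000, 0.07024] ↔ index [0, 50].
0 + (0.06079−0.00000)·(50−0)/(0.07024−0.00000) = 0 + 0.06079·50/0.07024 ≈ 43.27, so AQI = 43.
Site F: row 0.00000–0.07024 (AQI 0–50). (50−0)·(0.04442−0.00000)/(0.07024−0.00000) + 0 = 50·0.04442/0.07024 + 0 ≈ 31.62 → 32.
AQIs: Site M=138, Site J=196, Site C=43, Site F=32. Sum = 138 + 196 + 43 + 32 = 409.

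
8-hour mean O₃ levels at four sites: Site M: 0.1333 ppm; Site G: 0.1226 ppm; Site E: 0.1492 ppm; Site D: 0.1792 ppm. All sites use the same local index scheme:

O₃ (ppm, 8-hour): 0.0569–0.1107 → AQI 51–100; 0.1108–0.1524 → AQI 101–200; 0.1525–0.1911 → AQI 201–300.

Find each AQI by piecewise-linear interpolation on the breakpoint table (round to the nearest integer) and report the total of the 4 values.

745

Site M 0.1333: bracket 0.1108–0.1524 → index 101–200; slope 99/0.0416, offset 0.0225.
AQI = 101 + 99/0.0416·0.0225 ≈ 154.55 ⇒ 155.
Site G: 0.1226 ∈ [0.1108, 0.1524] ↔ index [101, 200].
101 + (0.1226−0.1108)·(200−101)/(0.1524−0.1108) = 101 + 0.0118·99/0.0416 ≈ 129.08, so AQI = 129.
Site E 0.1492: bracket 0.1108–0.1524 → index 101–200; slope 99/0.0416, offset 0.0384.
AQI = 101 + 99/0.0416·0.0384 ≈ 192.38 ⇒ 192.
Site D: 0.1792 ∈ [0.1525, 0.1911] ↔ index [201, 300].
201 + (0.1792−0.1525)·(300−201)/(0.1911−0.1525) = 201 + 0.0267·99/0.0386 ≈ 269.48, so AQI = 269.
AQIs: Site M=155, Site G=129, Site E=192, Site D=269. Sum = 155 + 129 + 192 + 269 = 745.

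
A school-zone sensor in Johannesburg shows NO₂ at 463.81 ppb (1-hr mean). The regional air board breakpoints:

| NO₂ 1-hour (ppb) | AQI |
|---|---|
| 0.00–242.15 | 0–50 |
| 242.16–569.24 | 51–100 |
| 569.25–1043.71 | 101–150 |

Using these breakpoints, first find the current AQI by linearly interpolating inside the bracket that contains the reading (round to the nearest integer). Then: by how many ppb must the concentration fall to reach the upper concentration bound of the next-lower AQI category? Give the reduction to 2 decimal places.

NO₂: 463.81 ∈ [242.16, 569.24] ↔ index [51, 100].
51 + (463.81−242.16)·(100−51)/(569.24−242.16) = 51 + 221.65·49/327.08 ≈ 84.21, so AQI = 84.
Current AQI 84 is in the Moderate range (51–100). The next-lower category tops out at AQI 50, whose upper concentration bound is 242.15 ppb.
Reduction needed = 463.81 − 242.15 = 221.66 ppb.

221.66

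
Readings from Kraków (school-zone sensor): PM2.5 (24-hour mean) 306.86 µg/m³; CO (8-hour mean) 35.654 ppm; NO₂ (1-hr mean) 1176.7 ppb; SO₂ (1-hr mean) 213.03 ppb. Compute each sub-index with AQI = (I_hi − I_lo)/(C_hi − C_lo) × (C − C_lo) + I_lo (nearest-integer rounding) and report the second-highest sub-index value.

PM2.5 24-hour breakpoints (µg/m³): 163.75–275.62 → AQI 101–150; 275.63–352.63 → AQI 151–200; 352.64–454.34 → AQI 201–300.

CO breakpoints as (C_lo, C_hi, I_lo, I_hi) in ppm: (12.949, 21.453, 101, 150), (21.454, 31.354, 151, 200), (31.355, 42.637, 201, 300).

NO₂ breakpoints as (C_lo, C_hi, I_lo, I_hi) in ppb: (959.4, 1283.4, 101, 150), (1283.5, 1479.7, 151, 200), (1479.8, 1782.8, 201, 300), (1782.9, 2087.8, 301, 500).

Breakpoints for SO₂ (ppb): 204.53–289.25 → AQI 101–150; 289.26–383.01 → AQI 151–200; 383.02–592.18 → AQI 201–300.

PM2.5: row 275.63–352.63 (AQI 151–200). (200−151)·(306.86−275.63)/(352.63−275.63) + 151 = 49·31.23/77.00 + 151 ≈ 170.87 → 171.
CO 35.654: bracket 31.355–42.637 → index 201–300; slope 99/11.282, offset 4.299.
AQI = 201 + 99/11.282·4.299 ≈ 238.72 ⇒ 239.
NO₂: 1176.7 ∈ [959.4, 1283.4] ↔ index [101, 150].
101 + (1176.7−959.4)·(150−101)/(1283.4−959.4) = 101 + 217.3·49/324.0 ≈ 133.86, so AQI = 134.
SO₂: row 204.53–289.25 (AQI 101–150). (150−101)·(213.03−204.53)/(289.25−204.53) + 101 = 49·8.50/84.72 + 101 ≈ 105.92 → 106.
Sub-indices: PM2.5→171, CO→239, NO₂→134, SO₂→106. Ranked high→low: 239, 171, 134, 106. Second-highest sub-index = 171.

171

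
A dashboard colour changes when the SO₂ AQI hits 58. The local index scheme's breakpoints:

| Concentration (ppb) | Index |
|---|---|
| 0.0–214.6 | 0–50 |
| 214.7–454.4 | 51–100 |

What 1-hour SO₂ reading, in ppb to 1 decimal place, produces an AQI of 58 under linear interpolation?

248.9

AQI 58 lies in the 51–100 band, which corresponds to 214.7–454.4 ppb.
C = 214.7 + (58−51)×(454.4−214.7)/(100−51) = 214.7 + 7×239.7/49 ≈ 248.943 ppb → 248.9 ppb to 1 dp.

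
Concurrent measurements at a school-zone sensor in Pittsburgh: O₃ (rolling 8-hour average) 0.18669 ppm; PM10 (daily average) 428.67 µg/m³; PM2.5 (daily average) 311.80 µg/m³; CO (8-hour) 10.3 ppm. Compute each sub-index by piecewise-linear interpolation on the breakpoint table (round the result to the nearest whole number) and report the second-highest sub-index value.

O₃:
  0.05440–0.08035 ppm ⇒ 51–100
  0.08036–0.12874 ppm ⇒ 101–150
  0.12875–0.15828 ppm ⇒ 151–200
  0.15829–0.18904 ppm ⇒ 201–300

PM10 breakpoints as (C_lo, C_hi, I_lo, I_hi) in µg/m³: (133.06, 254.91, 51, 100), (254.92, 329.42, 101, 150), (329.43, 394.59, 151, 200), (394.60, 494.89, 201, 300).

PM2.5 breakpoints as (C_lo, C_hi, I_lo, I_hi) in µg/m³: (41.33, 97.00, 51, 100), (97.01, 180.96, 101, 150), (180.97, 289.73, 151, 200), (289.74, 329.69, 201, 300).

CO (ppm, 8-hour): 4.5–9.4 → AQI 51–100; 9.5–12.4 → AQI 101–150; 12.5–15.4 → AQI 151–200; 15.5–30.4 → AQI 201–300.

256

O₃: 0.18669 lies in 0.15829–0.18904, so I_lo=201, I_hi=300, C_lo=0.15829, C_hi=0.18904.
(300−201)/(0.18904−0.15829) × (0.18669−0.15829) + 201 = 99/0.03075 × 0.02840 + 201 ≈ 292.43 → 292.
PM10: 428.67 ∈ [394.60, 494.89] ↔ index [201, 300].
201 + (428.67−394.60)·(300−201)/(494.89−394.60) = 201 + 34.07·99/100.29 ≈ 234.63, so AQI = 235.
PM2.5: 311.80 lies in 289.74–329.69, so I_lo=201, I_hi=300, C_lo=289.74, C_hi=329.69.
(300−201)/(329.69−289.74) × (311.80−289.74) + 201 = 99/39.95 × 22.06 + 201 ≈ 255.67 → 256.
CO: row 9.5–12.4 (AQI 101–150). (150−101)·(10.3−9.5)/(12.4−9.5) + 101 = 49·0.8/2.9 + 101 ≈ 114.52 → 115.
Sub-indices: O₃→292, PM10→235, PM2.5→256, CO→115. Ranked high→low: 292, 256, 235, 115. Second-highest sub-index = 256.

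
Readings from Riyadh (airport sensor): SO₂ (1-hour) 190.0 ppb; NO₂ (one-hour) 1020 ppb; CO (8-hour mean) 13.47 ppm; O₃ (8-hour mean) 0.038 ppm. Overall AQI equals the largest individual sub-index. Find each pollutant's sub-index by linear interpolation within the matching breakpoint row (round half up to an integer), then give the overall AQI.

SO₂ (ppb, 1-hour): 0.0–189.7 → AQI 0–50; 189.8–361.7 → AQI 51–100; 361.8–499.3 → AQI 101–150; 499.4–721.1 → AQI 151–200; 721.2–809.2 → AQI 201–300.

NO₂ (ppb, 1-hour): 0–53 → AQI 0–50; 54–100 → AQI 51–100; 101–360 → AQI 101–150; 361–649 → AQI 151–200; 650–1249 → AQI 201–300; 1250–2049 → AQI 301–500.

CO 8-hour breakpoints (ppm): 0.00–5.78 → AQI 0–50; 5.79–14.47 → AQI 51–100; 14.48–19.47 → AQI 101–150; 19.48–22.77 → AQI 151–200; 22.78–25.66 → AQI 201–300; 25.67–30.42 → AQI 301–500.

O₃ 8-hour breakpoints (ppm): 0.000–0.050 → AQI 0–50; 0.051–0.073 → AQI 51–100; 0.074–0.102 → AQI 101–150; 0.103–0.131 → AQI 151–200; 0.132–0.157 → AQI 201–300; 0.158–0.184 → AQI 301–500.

SO₂: 190.0 lies in 189.8–361.7, so I_lo=51, I_hi=100, C_lo=189.8, C_hi=361.7.
(100−51)/(361.7−189.8) × (190.0−189.8) + 51 = 49/171.9 × 0.2 + 51 ≈ 51.06 → 51.
NO₂ 1020: bracket 650–1249 → index 201–300; slope 99/599, offset 370.
AQI = 201 + 99/599·370 ≈ 262.15 ⇒ 262.
CO: 13.47 lies in 5.79–14.47, so I_lo=51, I_hi=100, C_lo=5.79, C_hi=14.47.
(100−51)/(14.47−5.79) × (13.47−5.79) + 51 = 49/8.68 × 7.68 + 51 ≈ 94.35 → 94.
O₃: 0.038 ∈ [0.000, 0.050] ↔ index [0, 50].
0 + (0.038−0.000)·(50−0)/(0.050−0.000) = 0 + 0.038·50/0.050 ≈ 38.00, so AQI = 38.
Sub-indices: SO₂→51, NO₂→262, CO→94, O₃→38. Overall AQI = max = 262; dominant pollutant is NO₂.
AQI 262: Very Unhealthy.

262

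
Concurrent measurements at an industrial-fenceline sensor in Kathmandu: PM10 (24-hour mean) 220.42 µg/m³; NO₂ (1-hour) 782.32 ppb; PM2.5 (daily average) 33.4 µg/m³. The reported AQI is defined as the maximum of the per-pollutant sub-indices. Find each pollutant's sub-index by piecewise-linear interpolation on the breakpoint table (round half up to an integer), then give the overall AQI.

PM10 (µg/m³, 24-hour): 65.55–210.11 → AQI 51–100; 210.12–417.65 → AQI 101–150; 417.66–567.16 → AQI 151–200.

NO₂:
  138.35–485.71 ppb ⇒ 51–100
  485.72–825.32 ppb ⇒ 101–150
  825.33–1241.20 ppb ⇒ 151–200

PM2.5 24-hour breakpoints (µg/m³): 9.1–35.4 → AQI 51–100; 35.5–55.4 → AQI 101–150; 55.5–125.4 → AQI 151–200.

144

PM10: 220.42 lies in 210.12–417.65, so I_lo=101, I_hi=150, C_lo=210.12, C_hi=417.65.
(150−101)/(417.65−210.12) × (220.42−210.12) + 101 = 49/207.53 × 10.30 + 101 ≈ 103.43 → 103.
NO₂ 782.32: bracket 485.72–825.32 → index 101–150; slope 49/339.60, offset 296.60.
AQI = 101 + 49/339.60·296.60 ≈ 143.80 ⇒ 144.
PM2.5: row 9.1–35.4 (AQI 51–100). (100−51)·(33.4−9.1)/(35.4−9.1) + 51 = 49·24.3/26.3 + 51 ≈ 96.27 → 96.
Sub-indices: PM10→103, NO₂→144, PM2.5→96. Overall AQI = max = 144; dominant pollutant is NO₂.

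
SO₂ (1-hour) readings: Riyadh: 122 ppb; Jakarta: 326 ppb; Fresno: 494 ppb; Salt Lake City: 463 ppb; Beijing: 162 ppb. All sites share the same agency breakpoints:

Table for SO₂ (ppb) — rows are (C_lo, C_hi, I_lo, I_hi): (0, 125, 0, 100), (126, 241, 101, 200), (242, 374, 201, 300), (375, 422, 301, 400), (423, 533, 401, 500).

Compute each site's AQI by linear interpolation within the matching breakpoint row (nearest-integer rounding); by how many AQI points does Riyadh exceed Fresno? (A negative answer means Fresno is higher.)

Riyadh: 122 lies in 0–125, so I_lo=0, I_hi=100, C_lo=0, C_hi=125.
(100−0)/(125−0) × (122−0) + 0 = 100/125 × 122 + 0 ≈ 97.60 → 98.
Jakarta 326: bracket 242–374 → index 201–300; slope 99/132, offset 84.
AQI = 201 + 99/132·84 ≈ 264.00 ⇒ 264.
Fresno 494: bracket 423–533 → index 401–500; slope 99/110, offset 71.
AQI = 401 + 99/110·71 ≈ 464.90 ⇒ 465.
Salt Lake City 463: bracket 423–533 → index 401–500; slope 99/110, offset 40.
AQI = 401 + 99/110·40 ≈ 437.00 ⇒ 437.
Beijing: 162 lies in 126–241, so I_lo=101, I_hi=200, C_lo=126, C_hi=241.
(200−101)/(241−126) × (162−126) + 101 = 99/115 × 36 + 101 ≈ 131.99 → 132.
AQIs: Riyadh=98, Jakarta=264, Fresno=465, Salt Lake City=437, Beijing=132. Riyadh (98) − Fresno (465) = -367.

-367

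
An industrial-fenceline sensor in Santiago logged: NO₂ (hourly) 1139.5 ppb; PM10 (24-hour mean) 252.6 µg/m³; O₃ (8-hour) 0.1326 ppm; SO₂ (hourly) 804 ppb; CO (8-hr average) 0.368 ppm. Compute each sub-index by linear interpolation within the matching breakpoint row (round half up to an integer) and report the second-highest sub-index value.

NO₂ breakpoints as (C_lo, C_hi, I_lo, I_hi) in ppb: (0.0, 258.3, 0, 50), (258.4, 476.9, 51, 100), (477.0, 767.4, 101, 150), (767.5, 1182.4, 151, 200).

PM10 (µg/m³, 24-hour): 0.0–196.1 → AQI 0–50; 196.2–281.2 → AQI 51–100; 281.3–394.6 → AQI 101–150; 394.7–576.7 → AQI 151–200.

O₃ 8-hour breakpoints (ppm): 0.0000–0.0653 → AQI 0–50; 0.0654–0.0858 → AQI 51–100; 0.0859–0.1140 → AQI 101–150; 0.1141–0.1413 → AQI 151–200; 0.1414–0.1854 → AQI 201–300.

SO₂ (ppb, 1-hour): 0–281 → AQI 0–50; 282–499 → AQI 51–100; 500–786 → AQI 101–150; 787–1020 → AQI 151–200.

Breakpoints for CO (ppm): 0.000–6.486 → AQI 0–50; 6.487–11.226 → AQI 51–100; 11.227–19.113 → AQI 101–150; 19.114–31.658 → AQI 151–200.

NO₂ 1139.5: bracket 767.5–1182.4 → index 151–200; slope 49/414.9, offset 372.0.
AQI = 151 + 49/414.9·372.0 ≈ 194.93 ⇒ 195.
PM10: row 196.2–281.2 (AQI 51–100). (100−51)·(252.6−196.2)/(281.2−196.2) + 51 = 49·56.4/85.0 + 51 ≈ 83.51 → 84.
O₃: 0.1326 lies in 0.1141–0.1413, so I_lo=151, I_hi=200, C_lo=0.1141, C_hi=0.1413.
(200−151)/(0.1413−0.1141) × (0.1326−0.1141) + 151 = 49/0.0272 × 0.0185 + 151 ≈ 184.33 → 184.
SO₂: 804 lies in 787–1020, so I_lo=151, I_hi=200, C_lo=787, C_hi=1020.
(200−151)/(1020−787) × (804−787) + 151 = 49/233 × 17 + 151 ≈ 154.58 → 155.
CO: 0.368 ∈ [0.000, 6.486] ↔ index [0, 50].
0 + (0.368−0.000)·(50−0)/(6.486−0.000) = 0 + 0.368·50/6.486 ≈ 2.84, so AQI = 3.
Sub-indices: NO₂→195, PM10→84, O₃→184, SO₂→155, CO→3. Ranked high→low: 195, 184, 155, 84, 3. Second-highest sub-index = 184.

184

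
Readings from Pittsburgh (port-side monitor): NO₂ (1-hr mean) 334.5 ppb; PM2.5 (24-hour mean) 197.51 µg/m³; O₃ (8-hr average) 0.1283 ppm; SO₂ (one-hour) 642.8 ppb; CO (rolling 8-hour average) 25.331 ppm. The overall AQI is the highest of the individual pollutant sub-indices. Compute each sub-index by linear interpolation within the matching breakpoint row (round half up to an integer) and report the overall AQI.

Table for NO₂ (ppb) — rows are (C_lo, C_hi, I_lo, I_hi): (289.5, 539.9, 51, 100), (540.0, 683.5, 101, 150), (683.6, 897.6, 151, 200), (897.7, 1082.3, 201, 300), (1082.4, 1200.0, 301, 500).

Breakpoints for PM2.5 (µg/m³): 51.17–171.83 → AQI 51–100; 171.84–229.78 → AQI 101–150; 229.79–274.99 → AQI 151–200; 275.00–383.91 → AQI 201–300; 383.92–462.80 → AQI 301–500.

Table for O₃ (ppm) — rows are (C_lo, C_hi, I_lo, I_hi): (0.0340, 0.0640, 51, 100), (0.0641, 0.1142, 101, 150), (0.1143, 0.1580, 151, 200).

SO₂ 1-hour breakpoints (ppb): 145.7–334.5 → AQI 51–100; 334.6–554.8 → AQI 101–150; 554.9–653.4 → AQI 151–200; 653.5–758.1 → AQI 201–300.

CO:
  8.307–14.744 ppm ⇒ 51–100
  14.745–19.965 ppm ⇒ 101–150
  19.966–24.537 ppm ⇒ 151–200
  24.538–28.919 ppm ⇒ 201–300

NO₂: row 289.5–539.9 (AQI 51–100). (100−51)·(334.5−289.5)/(539.9−289.5) + 51 = 49·45.0/250.4 + 51 ≈ 59.81 → 60.
PM2.5: 197.51 ∈ [171.84, 229.78] ↔ index [101, 150].
101 + (197.51−171.84)·(150−101)/(229.78−171.84) = 101 + 25.67·49/57.94 ≈ 122.71, so AQI = 123.
O₃: row 0.1143–0.1580 (AQI 151–200). (200−151)·(0.1283−0.1143)/(0.1580−0.1143) + 151 = 49·0.0140/0.0437 + 151 ≈ 166.70 → 167.
SO₂: 642.8 ∈ [554.9, 653.4] ↔ index [151, 200].
151 + (642.8−554.9)·(200−151)/(653.4−554.9) = 151 + 87.9·49/98.5 ≈ 194.73, so AQI = 195.
CO: row 24.538–28.919 (AQI 201–300). (300−201)·(25.331−24.538)/(28.919−24.538) + 201 = 99·0.793/4.381 + 201 ≈ 218.92 → 219.
Sub-indices: NO₂→60, PM2.5→123, O₃→167, SO₂→195, CO→219. Overall AQI = max = 219; dominant pollutant is CO.
AQI 219: Very Unhealthy.

219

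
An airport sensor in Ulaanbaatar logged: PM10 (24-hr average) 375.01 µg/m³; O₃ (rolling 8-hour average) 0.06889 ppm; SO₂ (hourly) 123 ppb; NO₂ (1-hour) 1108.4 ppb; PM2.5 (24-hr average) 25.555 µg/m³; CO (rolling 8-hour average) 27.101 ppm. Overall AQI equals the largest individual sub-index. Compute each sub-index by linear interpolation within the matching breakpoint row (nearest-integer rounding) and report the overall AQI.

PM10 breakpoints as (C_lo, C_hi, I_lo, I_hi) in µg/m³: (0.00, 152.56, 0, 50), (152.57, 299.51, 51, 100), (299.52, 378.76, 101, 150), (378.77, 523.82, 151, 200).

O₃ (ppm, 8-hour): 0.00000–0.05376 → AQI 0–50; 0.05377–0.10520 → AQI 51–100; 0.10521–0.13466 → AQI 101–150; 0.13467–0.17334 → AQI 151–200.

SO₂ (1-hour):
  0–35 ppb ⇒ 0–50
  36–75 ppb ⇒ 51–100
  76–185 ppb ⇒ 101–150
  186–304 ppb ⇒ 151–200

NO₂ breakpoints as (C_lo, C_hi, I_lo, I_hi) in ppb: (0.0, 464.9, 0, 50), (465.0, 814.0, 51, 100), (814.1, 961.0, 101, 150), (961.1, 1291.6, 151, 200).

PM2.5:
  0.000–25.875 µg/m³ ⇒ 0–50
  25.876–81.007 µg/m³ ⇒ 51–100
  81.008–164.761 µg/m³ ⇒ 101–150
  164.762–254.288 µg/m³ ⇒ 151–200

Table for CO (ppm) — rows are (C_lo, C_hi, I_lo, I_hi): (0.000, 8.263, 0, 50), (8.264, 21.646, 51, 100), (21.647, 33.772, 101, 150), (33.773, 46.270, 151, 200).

PM10: 375.01 ∈ [299.52, 378.76] ↔ index [101, 150].
101 + (375.01−299.52)·(150−101)/(378.76−299.52) = 101 + 75.49·49/79.24 ≈ 147.68, so AQI = 148.
O₃: 0.06889 ∈ [0.05377, 0.10520] ↔ index [51, 100].
51 + (0.06889−0.05377)·(100−51)/(0.10520−0.05377) = 51 + 0.01512·49/0.05143 ≈ 65.41, so AQI = 65.
SO₂: row 76–185 (AQI 101–150). (150−101)·(123−76)/(185−76) + 101 = 49·47/109 + 101 ≈ 122.13 → 122.
NO₂: row 961.1–1291.6 (AQI 151–200). (200−151)·(1108.4−961.1)/(1291.6−961.1) + 151 = 49·147.3/330.5 + 151 ≈ 172.84 → 173.
PM2.5: 25.555 lies in 0.000–25.875, so I_lo=0, I_hi=50, C_lo=0.000, C_hi=25.875.
(50−0)/(25.875−0.000) × (25.555−0.000) + 0 = 50/25.875 × 25.555 + 0 ≈ 49.38 → 49.
CO: 27.101 lies in 21.647–33.772, so I_lo=101, I_hi=150, C_lo=21.647, C_hi=33.772.
(150−101)/(33.772−21.647) × (27.101−21.647) + 101 = 49/12.125 × 5.454 + 101 ≈ 123.04 → 123.
Sub-indices: PM10→148, O₃→65, SO₂→122, NO₂→173, PM2.5→49, CO→123. Overall AQI = max = 173; dominant pollutant is NO₂.
AQI 173: Unhealthy.

173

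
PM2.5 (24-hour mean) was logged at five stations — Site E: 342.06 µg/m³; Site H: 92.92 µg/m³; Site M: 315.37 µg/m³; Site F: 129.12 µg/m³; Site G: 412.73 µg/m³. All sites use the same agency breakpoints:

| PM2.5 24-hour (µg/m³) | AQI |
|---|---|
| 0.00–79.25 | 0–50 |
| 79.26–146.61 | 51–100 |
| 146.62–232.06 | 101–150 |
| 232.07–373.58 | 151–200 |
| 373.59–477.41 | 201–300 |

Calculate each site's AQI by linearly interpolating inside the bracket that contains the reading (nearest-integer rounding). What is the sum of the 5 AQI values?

755

Site E 342.06: bracket 232.07–373.58 → index 151–200; slope 49/141.51, offset 109.99.
AQI = 151 + 49/141.51·109.99 ≈ 189.09 ⇒ 189.
Site H: 92.92 ∈ [79.26, 146.61] ↔ index [51, 100].
51 + (92.92−79.26)·(100−51)/(146.61−79.26) = 51 + 13.66·49/67.35 ≈ 60.94, so AQI = 61.
Site M 315.37: bracket 232.07–373.58 → index 151–200; slope 49/141.51, offset 83.30.
AQI = 151 + 49/141.51·83.30 ≈ 179.84 ⇒ 180.
Site F 129.12: bracket 79.26–146.61 → index 51–100; slope 49/67.35, offset 49.86.
AQI = 51 + 49/67.35·49.86 ≈ 87.28 ⇒ 87.
Site G 412.73: bracket 373.59–477.41 → index 201–300; slope 99/103.82, offset 39.14.
AQI = 201 + 99/103.82·39.14 ≈ 238.32 ⇒ 238.
AQIs: Site E=189, Site H=61, Site M=180, Site F=87, Site G=238. Sum = 189 + 61 + 180 + 87 + 238 = 755.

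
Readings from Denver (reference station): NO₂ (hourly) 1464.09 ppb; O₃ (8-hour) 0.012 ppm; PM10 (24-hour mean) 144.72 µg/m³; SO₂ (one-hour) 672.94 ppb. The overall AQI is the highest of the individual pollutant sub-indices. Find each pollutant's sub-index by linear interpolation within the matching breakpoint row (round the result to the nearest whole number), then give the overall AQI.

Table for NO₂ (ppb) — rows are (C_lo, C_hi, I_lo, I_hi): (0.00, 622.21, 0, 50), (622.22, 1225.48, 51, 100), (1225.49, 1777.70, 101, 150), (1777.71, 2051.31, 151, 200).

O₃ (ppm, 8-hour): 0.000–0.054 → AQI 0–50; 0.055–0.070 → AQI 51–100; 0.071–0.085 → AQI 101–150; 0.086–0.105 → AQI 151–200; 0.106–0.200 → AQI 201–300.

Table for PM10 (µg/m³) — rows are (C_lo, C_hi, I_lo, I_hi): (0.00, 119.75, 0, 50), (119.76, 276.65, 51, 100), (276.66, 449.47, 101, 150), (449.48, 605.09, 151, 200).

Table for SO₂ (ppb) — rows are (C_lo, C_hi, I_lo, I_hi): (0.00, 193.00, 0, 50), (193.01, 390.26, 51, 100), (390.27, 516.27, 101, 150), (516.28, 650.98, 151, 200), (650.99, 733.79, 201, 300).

NO₂: row 1225.49–1777.70 (AQI 101–150). (150−101)·(1464.09−1225.49)/(1777.70−1225.49) + 101 = 49·238.60/552.21 + 101 ≈ 122.17 → 122.
O₃: 0.012 lies in 0.000–0.054, so I_lo=0, I_hi=50, C_lo=0.000, C_hi=0.054.
(50−0)/(0.054−0.000) × (0.012−0.000) + 0 = 50/0.054 × 0.012 + 0 ≈ 11.11 → 11.
PM10: 144.72 lies in 119.76–276.65, so I_lo=51, I_hi=100, C_lo=119.76, C_hi=276.65.
(100−51)/(276.65−119.76) × (144.72−119.76) + 51 = 49/156.89 × 24.96 + 51 ≈ 58.80 → 59.
SO₂ 672.94: bracket 650.99–733.79 → index 201–300; slope 99/82.80, offset 21.95.
AQI = 201 + 99/82.80·21.95 ≈ 227.24 ⇒ 227.
Sub-indices: NO₂→122, O₃→11, PM10→59, SO₂→227. Overall AQI = max = 227; dominant pollutant is SO₂.

227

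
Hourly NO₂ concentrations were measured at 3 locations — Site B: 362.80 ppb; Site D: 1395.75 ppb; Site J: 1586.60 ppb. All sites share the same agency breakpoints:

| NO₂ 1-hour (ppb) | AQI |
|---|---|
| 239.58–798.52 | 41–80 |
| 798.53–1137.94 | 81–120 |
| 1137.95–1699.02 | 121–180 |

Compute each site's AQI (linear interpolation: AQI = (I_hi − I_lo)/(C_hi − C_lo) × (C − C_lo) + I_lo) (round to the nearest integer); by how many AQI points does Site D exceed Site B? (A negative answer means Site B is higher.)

Site B: 362.80 ∈ [239.58, 798.52] ↔ index [41, 80].
41 + (362.80−239.58)·(80−41)/(798.52−239.58) = 41 + 123.22·39/558.94 ≈ 49.60, so AQI = 50.
Site D: 1395.75 ∈ [1137.95, 1699.02] ↔ index [121, 180].
121 + (1395.75−1137.95)·(180−121)/(1699.02−1137.95) = 121 + 257.80·59/561.07 ≈ 148.11, so AQI = 148.
Site J: 1586.60 lies in 1137.95–1699.02, so I_lo=121, I_hi=180, C_lo=1137.95, C_hi=1699.02.
(180−121)/(1699.02−1137.95) × (1586.60−1137.95) + 121 = 59/561.07 × 448.65 + 121 ≈ 168.18 → 168.
AQIs: Site B=50, Site D=148, Site J=168. Site D (148) − Site B (50) = 98.

98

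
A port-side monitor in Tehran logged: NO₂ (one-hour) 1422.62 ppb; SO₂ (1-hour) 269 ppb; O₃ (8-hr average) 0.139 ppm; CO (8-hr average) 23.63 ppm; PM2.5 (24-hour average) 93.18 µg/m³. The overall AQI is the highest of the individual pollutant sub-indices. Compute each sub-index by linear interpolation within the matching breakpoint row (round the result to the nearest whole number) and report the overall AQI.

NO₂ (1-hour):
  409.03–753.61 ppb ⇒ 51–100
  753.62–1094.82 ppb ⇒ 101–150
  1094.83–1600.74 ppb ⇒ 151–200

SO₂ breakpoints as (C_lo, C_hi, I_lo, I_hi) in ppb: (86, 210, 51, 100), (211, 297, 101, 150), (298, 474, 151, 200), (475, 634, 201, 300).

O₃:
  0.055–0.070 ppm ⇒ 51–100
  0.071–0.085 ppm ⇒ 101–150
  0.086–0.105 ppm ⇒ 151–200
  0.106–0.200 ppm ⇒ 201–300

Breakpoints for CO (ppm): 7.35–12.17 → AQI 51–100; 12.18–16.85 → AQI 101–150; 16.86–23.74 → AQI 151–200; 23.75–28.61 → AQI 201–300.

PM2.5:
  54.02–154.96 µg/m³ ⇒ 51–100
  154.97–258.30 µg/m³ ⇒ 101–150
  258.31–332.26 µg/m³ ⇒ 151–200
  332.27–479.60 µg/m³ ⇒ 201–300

236

NO₂: 1422.62 lies in 1094.83–1600.74, so I_lo=151, I_hi=200, C_lo=1094.83, C_hi=1600.74.
(200−151)/(1600.74−1094.83) × (1422.62−1094.83) + 151 = 49/505.91 × 327.79 + 151 ≈ 182.75 → 183.
SO₂ 269: bracket 211–297 → index 101–150; slope 49/86, offset 58.
AQI = 101 + 49/86·58 ≈ 134.05 ⇒ 134.
O₃: row 0.106–0.200 (AQI 201–300). (300−201)·(0.139−0.106)/(0.200−0.106) + 201 = 99·0.033/0.094 + 201 ≈ 235.76 → 236.
CO 23.63: bracket 16.86–23.74 → index 151–200; slope 49/6.88, offset 6.77.
AQI = 151 + 49/6.88·6.77 ≈ 199.22 ⇒ 199.
PM2.5: 93.18 lies in 54.02–154.96, so I_lo=51, I_hi=100, C_lo=54.02, C_hi=154.96.
(100−51)/(154.96−54.02) × (93.18−54.02) + 51 = 49/100.94 × 39.16 + 51 ≈ 70.01 → 70.
Sub-indices: NO₂→183, SO₂→134, O₃→236, CO→199, PM2.5→70. Overall AQI = max = 236; dominant pollutant is O₃.
AQI 236: Very Unhealthy.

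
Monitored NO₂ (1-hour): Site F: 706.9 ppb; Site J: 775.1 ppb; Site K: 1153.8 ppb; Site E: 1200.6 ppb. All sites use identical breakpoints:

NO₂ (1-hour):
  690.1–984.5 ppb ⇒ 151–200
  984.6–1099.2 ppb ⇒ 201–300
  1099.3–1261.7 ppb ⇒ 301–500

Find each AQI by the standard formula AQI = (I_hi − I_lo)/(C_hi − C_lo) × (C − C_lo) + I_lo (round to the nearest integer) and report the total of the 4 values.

1112

Site F: 706.9 ∈ [690.1, 984.5] ↔ index [151, 200].
151 + (706.9−690.1)·(200−151)/(984.5−690.1) = 151 + 16.8·49/294.4 ≈ 153.80, so AQI = 154.
Site J: row 690.1–984.5 (AQI 151–200). (200−151)·(775.1−690.1)/(984.5−690.1) + 151 = 49·85.0/294.4 + 151 ≈ 165.15 → 165.
Site K: 1153.8 lies in 1099.3–1261.7, so I_lo=301, I_hi=500, C_lo=1099.3, C_hi=1261.7.
(500−301)/(1261.7−1099.3) × (1153.8−1099.3) + 301 = 199/162.4 × 54.5 + 301 ≈ 367.78 → 368.
Site E 1200.6: bracket 1099.3–1261.7 → index 301–500; slope 199/162.4, offset 101.3.
AQI = 301 + 199/162.4·101.3 ≈ 425.13 ⇒ 425.
AQIs: Site F=154, Site J=165, Site K=368, Site E=425. Sum = 154 + 165 + 368 + 425 = 1112.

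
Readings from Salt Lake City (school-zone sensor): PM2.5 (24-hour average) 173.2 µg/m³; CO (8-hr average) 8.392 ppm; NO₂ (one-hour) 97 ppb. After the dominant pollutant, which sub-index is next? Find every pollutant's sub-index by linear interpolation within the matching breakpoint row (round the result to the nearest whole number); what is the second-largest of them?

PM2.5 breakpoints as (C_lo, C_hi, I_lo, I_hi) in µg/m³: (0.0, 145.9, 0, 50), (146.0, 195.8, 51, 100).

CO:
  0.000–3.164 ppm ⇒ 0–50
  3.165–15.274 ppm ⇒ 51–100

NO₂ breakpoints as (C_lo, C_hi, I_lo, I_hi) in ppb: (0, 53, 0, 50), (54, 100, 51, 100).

78

PM2.5 173.2: bracket 146.0–195.8 → index 51–100; slope 49/49.8, offset 27.2.
AQI = 51 + 49/49.8·27.2 ≈ 77.76 ⇒ 78.
CO: 8.392 lies in 3.165–15.274, so I_lo=51, I_hi=100, C_lo=3.165, C_hi=15.274.
(100−51)/(15.274−3.165) × (8.392−3.165) + 51 = 49/12.109 × 5.227 + 51 ≈ 72.15 → 72.
NO₂: row 54–100 (AQI 51–100). (100−51)·(97−54)/(100−54) + 51 = 49·43/46 + 51 ≈ 96.80 → 97.
Sub-indices: PM2.5→78, CO→72, NO₂→97. Ranked high→low: 97, 78, 72. Second-highest sub-index = 78.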